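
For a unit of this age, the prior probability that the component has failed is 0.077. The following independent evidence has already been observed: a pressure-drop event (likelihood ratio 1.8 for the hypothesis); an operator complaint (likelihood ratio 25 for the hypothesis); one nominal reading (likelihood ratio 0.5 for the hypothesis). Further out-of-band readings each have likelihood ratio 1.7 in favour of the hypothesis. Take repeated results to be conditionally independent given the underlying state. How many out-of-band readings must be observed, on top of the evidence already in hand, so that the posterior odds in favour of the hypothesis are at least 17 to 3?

Prior odds = 0.077/0.923 = 77/923.
Combined Bayes factor of the evidence already in hand = 1.8 × 25 × 0.5 = 22.5.
Odds after that evidence = (77/923) × 22.5 = 3465/1846.
Target odds = 17/3.
Need 1.7ⁿ ≥ 17/3 ÷ (3465/1846) = 31382/10395.
1.7² = 2.89 falls short of 31382/10395 but 1.7³ = 4.913 reaches it, so n = 3.

3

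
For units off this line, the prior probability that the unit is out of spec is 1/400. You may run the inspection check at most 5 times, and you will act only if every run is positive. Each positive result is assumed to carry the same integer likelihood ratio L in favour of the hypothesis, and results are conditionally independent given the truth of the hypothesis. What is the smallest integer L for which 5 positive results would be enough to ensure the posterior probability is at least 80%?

Prior odds = 0.0025/0.9975 = 1/399.
Target odds = 0.8/0.2 = 4.
Need L⁵ ≥ 4 ÷ (1/399) = 1596.
4⁵ = 1024 < 1596 ≤ 3125 = 5⁵, so L = 5.

5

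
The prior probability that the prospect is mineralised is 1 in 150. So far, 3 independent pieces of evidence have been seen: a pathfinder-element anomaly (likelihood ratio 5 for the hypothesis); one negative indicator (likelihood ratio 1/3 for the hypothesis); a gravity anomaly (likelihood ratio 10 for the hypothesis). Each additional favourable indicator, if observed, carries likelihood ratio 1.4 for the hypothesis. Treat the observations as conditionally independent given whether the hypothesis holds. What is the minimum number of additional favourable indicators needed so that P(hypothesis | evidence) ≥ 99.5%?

Prior odds = (1/150)/(149/150) = 1/149.
Combined Bayes factor of the evidence already in hand = 5 × (1/3) × 10 = 50/3.
Odds after that evidence = (1/149) × 50/3 = 50/447.
Target odds = 0.995/0.005 = 199.
Need 1.4ⁿ ≥ 199 ÷ (50/447) = 1779.06.
1.4²² ≈1639.9 falls short of 1779.06 but 1.4²³ ≈2295.86 reaches it, so n = 23.

23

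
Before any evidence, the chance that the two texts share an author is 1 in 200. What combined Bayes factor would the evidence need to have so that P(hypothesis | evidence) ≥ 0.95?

Prior odds = 0.005/0.995 = 1/199.
Target odds = 0.95/0.05 = 19.
Required Bayes factor = 19 ÷ (1/199) = 3781.

3781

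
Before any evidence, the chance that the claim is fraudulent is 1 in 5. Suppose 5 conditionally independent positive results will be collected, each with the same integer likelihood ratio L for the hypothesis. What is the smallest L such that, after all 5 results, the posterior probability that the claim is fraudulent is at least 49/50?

3

Prior odds = 0.2/0.8 = 0.25.
Target odds = 0.98/0.02 = 49.
Need L⁵ ≥ 49 ÷ 0.25 = 196.
2⁵ = 32 < 196 ≤ 243 = 3⁵, so L = 3.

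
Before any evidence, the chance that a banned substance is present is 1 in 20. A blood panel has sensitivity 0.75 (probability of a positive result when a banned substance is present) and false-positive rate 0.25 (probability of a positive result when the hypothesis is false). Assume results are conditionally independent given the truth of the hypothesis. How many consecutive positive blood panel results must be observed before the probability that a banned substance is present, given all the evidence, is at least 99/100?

7

Prior odds = 0.05/0.95 = 1/19.
Likelihood ratio of a positive result = 0.75/0.25 = 3.
Target posterior odds = 0.99/0.01 = 99.
Require 3ⁿ ≥ 99 ÷ (1/19) = 1881.
3⁶ = 729 falls short of 1881 but 3⁷ = 2187 reaches it, so n = 7.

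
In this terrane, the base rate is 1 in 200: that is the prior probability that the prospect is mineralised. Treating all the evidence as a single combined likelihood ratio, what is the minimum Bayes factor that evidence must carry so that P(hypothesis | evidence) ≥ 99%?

19701

Prior odds = 0.005/0.995 = 1/199.
Target odds = 0.99/0.01 = 99.
Required Bayes factor = 99 ÷ (1/199) = 19701.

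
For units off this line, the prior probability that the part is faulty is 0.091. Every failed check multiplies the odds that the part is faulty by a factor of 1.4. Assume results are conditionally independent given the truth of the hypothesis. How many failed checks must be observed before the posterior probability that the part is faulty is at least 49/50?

19

Prior odds: 0.091 ÷ 0.909 = 91/909.
Likelihood ratio per failed check = 1.4.
Target odds: 0.98 ÷ 0.02 = 49.
Need (91/909) × 1.4ⁿ ≥ 49, i.e. 1.4ⁿ ≥ 6363/13.
1.4¹⁸ ≈426.879 falls short of 6363/13 but 1.4¹⁹ ≈597.63 reaches it, so n = 19.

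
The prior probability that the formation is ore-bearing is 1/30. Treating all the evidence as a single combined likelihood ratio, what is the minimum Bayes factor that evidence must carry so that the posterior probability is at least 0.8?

116

Prior odds = (1/30)/(29/30) = 1/29.
Target odds = 0.8/0.2 = 4.
Required Bayes factor = 4 ÷ (1/29) = 116.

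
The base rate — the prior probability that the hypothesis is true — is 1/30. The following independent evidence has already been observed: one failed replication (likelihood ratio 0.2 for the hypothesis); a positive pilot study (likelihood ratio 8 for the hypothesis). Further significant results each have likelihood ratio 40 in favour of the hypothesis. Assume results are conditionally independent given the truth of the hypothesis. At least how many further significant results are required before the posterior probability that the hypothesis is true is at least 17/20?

Prior odds = (1/30)/(29/30) = 1/29.
Combined Bayes factor of the evidence already in hand = 0.2 × 8 = 1.6.
Odds after that evidence = (1/29) × 1.6 = 8/145.
Target odds = 0.85/0.15 = 17/3.
Need 40ⁿ ≥ 17/3 ÷ (8/145) = 2465/24.
40¹ = 40 falls short of 2465/24 but 40² = 1600 reaches it, so n = 2.

2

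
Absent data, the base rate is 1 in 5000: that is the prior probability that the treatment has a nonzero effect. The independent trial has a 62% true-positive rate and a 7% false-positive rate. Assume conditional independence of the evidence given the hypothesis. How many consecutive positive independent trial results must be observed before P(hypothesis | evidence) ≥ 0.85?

Prior odds: 0.0002 ÷ 0.9998 = 1/4999.
Likelihood ratio of a positive result = 0.62/0.07 = 62/7.
Target odds: 0.85 ÷ 0.15 = 17/3.
Need (1/4999) × (62/7)ⁿ ≥ 17/3, i.e. (62/7)ⁿ ≥ 84983/3.
(62/7)⁴ = 14776336/2401 falls short of 84983/3 but (62/7)⁵ = 916132832/16807 reaches it, so n = 5.

5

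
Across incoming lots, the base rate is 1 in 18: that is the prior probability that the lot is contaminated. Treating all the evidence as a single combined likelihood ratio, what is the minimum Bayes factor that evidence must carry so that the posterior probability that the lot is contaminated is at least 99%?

1683

Prior odds = (1/18)/(17/18) = 1/17.
Target odds = 0.99/0.01 = 99.
Required Bayes factor = 99 ÷ (1/17) = 1683.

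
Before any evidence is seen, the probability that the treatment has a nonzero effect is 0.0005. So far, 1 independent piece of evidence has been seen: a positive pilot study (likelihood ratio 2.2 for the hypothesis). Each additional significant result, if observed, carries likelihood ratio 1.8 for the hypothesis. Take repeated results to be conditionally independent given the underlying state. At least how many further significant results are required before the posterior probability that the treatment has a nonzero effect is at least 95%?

Prior odds = 0.0005/0.9995 = 1/1999.
Bayes factor of the evidence already in hand = 2.2.
Odds after that evidence = (1/1999) × 2.2 = 11/9995.
Target odds = 0.95/0.05 = 19.
Need 1.8ⁿ ≥ 19 ÷ (11/9995) = 189905/11.
1.8¹⁶ ≈12144 falls short of 189905/11 but 1.8¹⁷ ≈21859.1 reaches it, so n = 17.

17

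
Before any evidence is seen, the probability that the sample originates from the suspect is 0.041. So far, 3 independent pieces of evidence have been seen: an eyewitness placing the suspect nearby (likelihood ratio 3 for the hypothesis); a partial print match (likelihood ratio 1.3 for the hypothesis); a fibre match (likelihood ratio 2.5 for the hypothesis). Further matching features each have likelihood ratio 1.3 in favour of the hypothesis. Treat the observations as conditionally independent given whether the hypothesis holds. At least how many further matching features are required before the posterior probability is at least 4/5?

Prior odds = 0.041/0.959 = 41/959.
Combined Bayes factor of the evidence already in hand = 3 × 1.3 × 2.5 = 9.75.
Odds after that evidence = (41/959) × 9.75 = 1599/3836.
Target odds = 0.8/0.2 = 4.
Need 1.3ⁿ ≥ 4 ÷ (1599/3836) = 15344/1599.
1.3⁸ = 815730721/100000000 falls short of 15344/1599 but 1.3⁹ ≈10.6045 reaches it, so n = 9.

9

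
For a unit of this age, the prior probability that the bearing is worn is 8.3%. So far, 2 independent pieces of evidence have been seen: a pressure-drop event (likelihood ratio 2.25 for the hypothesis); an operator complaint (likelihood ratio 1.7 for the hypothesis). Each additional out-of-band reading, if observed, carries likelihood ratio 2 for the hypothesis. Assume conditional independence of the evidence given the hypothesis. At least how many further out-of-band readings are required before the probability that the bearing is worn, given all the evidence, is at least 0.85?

5

Prior odds = 0.083/0.917 = 83/917.
Combined Bayes factor of the evidence already in hand = 2.25 × 1.7 = 3.825.
Odds after that evidence = (83/917) × 3.825 = 12699/36680.
Target odds = 0.85/0.15 = 17/3.
Need 2ⁿ ≥ 17/3 ÷ (12699/36680) = 36680/2241.
2⁴ = 16 falls short of 36680/2241 but 2⁵ = 32 reaches it, so n = 5.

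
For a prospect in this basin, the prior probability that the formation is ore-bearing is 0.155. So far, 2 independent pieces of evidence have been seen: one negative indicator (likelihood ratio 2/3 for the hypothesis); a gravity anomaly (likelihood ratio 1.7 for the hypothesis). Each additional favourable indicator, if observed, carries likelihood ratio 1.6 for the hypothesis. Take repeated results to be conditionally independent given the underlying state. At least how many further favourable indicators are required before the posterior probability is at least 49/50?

Prior odds = 0.155/0.845 = 31/169.
Combined Bayes factor of the evidence already in hand = (2/3) × 1.7 = 17/15.
Odds after that evidence = (31/169) × 17/15 = 527/2535.
Target odds = 0.98/0.02 = 49.
Need 1.6ⁿ ≥ 49 ÷ (527/2535) = 124215/527.
1.6¹¹ ≈175.922 falls short of 124215/527 but 1.6¹² ≈281.475 reaches it, so n = 12.

12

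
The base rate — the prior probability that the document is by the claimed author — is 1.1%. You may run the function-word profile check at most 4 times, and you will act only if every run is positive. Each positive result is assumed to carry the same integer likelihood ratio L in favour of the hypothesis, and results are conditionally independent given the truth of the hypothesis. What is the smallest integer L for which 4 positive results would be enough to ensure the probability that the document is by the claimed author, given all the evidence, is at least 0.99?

Prior odds = 0.011/0.989 = 11/989.
Target odds = 0.99/0.01 = 99.
Need L⁴ ≥ 99 ÷ (11/989) = 8901.
9⁴ = 6561 < 8901 ≤ 10000 = 10⁴, so L = 10.

10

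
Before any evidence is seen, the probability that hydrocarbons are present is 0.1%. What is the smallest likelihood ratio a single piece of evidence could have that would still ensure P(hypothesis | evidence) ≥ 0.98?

48951

Prior odds = 0.001/0.999 = 1/999.
Target odds = 0.98/0.02 = 49.
Required Bayes factor = 49 ÷ (1/999) = 48951.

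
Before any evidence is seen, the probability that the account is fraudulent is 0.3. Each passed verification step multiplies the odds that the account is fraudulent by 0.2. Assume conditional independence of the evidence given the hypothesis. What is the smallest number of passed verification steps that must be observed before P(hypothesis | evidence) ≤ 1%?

Prior odds: 0.3 ÷ 0.7 = 3/7.
Likelihood ratio per passed verification step = 0.2.
Target odds: 0.01 ÷ 0.99 = 1/99.
Need (3/7) × 0.2ⁿ ≤ 1/99, i.e. 0.2ⁿ ≤ 7/297.
0.2² = 0.04 is still above 7/297 but 0.2³ = 0.008 is at or below it, so n = 3.

3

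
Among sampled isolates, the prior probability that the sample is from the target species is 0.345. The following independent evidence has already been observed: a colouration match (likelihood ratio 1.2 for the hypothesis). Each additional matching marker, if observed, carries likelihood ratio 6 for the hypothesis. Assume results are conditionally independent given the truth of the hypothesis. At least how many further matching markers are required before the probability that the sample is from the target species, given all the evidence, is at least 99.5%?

Prior odds = 0.345/0.655 = 69/131.
Bayes factor of the evidence already in hand = 1.2.
Odds after that evidence = (69/131) × 1.2 = 414/655.
Target odds = 0.995/0.005 = 199.
Need 6ⁿ ≥ 199 ÷ (414/655) = 130345/414.
6³ = 216 falls short of 130345/414 but 6⁴ = 1296 reaches it, so n = 4.

4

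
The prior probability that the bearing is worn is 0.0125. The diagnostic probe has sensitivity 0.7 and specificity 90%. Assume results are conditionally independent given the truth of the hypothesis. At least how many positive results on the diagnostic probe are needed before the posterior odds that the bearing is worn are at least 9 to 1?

Prior odds: 0.0125 ÷ 0.9875 = 1/79.
False-positive rate = 1 − 0.9 = 0.1; likelihood ratio of a positive = 0.7/0.1 = 7.
Target odds = 9.
Need (1/79) × 7ⁿ ≥ 9, i.e. 7ⁿ ≥ 711.
7³ = 343 falls short of 711 but 7⁴ = 2401 reaches it, so n = 4.

4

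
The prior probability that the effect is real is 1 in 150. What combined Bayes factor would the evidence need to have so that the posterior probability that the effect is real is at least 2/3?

Prior odds = (1/150)/(149/150) = 1/149.
Target odds = (2/3)/(1/3) = 2.
Required Bayes factor = 2 ÷ (1/149) = 298.

298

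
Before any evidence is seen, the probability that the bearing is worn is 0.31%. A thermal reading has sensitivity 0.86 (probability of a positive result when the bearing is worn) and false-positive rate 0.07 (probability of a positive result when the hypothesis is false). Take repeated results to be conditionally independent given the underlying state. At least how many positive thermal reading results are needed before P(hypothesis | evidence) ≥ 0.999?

Prior odds: 0.0031 ÷ 0.9969 = 31/9969.
Likelihood ratio of a positive result = 0.86/0.07 = 86/7.
Target odds: 0.999 ÷ 0.001 = 999.
Require (86/7)ⁿ ≥ 999 ÷ (31/9969) = 9959031/31.
(86/7)⁵ ≈279899 falls short of 9959031/31 but (86/7)⁶ ≈3.43876e+06 reaches it, so n = 6.

6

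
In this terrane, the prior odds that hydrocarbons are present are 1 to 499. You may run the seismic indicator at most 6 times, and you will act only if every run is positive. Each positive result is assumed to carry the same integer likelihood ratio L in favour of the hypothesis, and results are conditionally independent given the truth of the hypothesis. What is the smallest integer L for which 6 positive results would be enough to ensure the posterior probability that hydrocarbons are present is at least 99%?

7

Prior odds = 1/499.
Target odds = 0.99/0.01 = 99.
Need L⁶ ≥ 99 ÷ (1/499) = 49401.
6⁶ = 46656 < 49401 ≤ 117649 = 7⁶, so L = 7.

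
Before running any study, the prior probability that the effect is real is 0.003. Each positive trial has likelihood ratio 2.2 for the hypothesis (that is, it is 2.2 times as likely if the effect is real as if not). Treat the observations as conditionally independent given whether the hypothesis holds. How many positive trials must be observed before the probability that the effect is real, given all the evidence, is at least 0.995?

Prior odds = 0.003/0.997 = 3/997.
Likelihood ratio per positive trial = 2.2.
Target odds: 0.995 ÷ 0.005 = 199.
Need (3/997) × 2.2ⁿ ≥ 199, i.e. 2.2ⁿ ≥ 198403/3.
2.2¹⁴ ≈62218.2 falls short of 198403/3 but 2.2¹⁵ ≈136880 reaches it, so n = 15.

15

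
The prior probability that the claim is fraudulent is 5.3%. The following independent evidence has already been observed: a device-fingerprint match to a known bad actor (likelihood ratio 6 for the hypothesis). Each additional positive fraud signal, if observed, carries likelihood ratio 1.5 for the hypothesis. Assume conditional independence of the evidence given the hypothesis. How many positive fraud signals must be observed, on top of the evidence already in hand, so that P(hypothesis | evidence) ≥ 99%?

15

Prior odds = 0.053/0.947 = 53/947.
Bayes factor of the evidence already in hand = 6.
Odds after that evidence = (53/947) × 6 = 318/947.
Target odds = 0.99/0.01 = 99.
Need 1.5ⁿ ≥ 99 ÷ (318/947) = 31251/106.
1.5¹⁴ = 4782969/16384 falls short of 31251/106 but 1.5¹⁵ = 14348907/32768 reaches it, so n = 15.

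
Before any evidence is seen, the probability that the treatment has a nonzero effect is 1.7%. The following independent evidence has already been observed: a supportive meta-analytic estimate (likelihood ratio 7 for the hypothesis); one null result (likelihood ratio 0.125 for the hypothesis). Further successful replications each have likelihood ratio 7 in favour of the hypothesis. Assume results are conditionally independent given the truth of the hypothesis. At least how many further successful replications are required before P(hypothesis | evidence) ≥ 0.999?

Prior odds = 0.017/0.983 = 17/983.
Combined Bayes factor of the evidence already in hand = 7 × 0.125 = 0.875.
Odds after that evidence = (17/983) × 0.875 = 119/7864.
Target odds = 0.999/0.001 = 999.
Need 7ⁿ ≥ 999 ÷ (119/7864) = 7856136/119.
7⁵ = 16807 falls short of 7856136/119 but 7⁶ = 117649 reaches it, so n = 6.

6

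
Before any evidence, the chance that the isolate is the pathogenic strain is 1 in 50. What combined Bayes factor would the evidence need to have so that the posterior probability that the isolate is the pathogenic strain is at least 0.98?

Prior odds = 0.02/0.98 = 1/49.
Target odds = 0.98/0.02 = 49.
Required Bayes factor = 49 ÷ (1/49) = 2401.

2401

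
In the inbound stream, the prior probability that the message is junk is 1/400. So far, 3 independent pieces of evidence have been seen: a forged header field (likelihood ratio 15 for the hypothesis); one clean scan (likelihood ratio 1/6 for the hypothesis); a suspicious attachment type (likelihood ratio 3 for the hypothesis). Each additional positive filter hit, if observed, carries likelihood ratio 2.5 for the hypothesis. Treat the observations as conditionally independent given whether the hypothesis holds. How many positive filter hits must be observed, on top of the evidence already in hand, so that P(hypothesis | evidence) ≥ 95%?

Prior odds = 0.0025/0.9975 = 1/399.
Combined Bayes factor of the evidence already in hand = 15 × (1/6) × 3 = 7.5.
Odds after that evidence = (1/399) × 7.5 = 5/266.
Target odds = 0.95/0.05 = 19.
Need 2.5ⁿ ≥ 19 ÷ (5/266) = 1010.8.
2.5⁷ = 610.3515625 falls short of 1010.8 but 2.5⁸ = 390625/256 reaches it, so n = 8.

8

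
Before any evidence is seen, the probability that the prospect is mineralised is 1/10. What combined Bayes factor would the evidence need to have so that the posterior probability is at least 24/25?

Prior odds = 0.1/0.9 = 1/9.
Target odds = 0.96/0.04 = 24.
Required Bayes factor = 24 ÷ (1/9) = 216.

216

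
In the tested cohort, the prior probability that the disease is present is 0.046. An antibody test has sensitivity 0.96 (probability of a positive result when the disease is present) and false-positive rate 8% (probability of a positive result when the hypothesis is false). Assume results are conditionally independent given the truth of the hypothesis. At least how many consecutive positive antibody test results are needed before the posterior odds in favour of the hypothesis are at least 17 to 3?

2

Prior odds = 0.046/0.954 = 23/477.
Likelihood ratio of a positive result = 0.96/0.08 = 12.
Target odds = 17/3.
Need (23/477) × 12ⁿ ≥ 17/3, i.e. 12ⁿ ≥ 2703/23.
12¹ = 12 falls short of 2703/23 but 12² = 144 reaches it, so n = 2.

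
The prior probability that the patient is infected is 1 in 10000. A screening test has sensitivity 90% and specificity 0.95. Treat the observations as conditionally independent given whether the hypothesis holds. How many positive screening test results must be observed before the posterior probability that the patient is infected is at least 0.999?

6

Prior odds: 0.0001 ÷ 0.9999 = 1/9999.
False-positive rate = 1 − 0.95 = 0.05; likelihood ratio of a positive = 0.9/0.05 = 18.
Target posterior odds = 0.999/0.001 = 999.
Need (1/9999) × 18ⁿ ≥ 999, i.e. 18ⁿ ≥ 9989001.
18⁵ = 1889568 falls short of 9989001 but 18⁶ = 34012224 reaches it, so n = 6.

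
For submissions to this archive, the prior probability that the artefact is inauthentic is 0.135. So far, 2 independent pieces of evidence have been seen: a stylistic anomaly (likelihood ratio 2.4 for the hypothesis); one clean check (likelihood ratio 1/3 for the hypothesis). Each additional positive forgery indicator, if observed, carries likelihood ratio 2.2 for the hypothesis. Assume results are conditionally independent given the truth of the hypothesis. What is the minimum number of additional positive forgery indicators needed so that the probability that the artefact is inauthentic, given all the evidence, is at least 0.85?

Prior odds = 0.135/0.865 = 27/173.
Combined Bayes factor of the evidence already in hand = 2.4 × (1/3) = 0.8.
Odds after that evidence = (27/173) × 0.8 = 108/865.
Target odds = 0.85/0.15 = 17/3.
Need 2.2ⁿ ≥ 17/3 ÷ (108/865) = 14705/324.
2.2⁴ = 23.4256 falls short of 14705/324 but 2.2⁵ = 51.53632 reaches it, so n = 5.

5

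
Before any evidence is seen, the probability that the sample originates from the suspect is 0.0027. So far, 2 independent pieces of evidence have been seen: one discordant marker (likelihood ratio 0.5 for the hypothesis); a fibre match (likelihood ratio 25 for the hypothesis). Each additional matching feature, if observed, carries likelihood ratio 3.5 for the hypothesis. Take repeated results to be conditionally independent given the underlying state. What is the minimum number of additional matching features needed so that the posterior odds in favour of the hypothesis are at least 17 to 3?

Prior odds = 0.0027/0.9973 = 27/9973.
Combined Bayes factor of the evidence already in hand = 0.5 × 25 = 12.5.
Odds after that evidence = (27/9973) × 12.5 = 675/19946.
Target odds = 17/3.
Need 3.5ⁿ ≥ 17/3 ÷ (675/19946) = 339082/2025.
3.5⁴ = 150.0625 falls short of 339082/2025 but 3.5⁵ = 525.21875 reaches it, so n = 5.

5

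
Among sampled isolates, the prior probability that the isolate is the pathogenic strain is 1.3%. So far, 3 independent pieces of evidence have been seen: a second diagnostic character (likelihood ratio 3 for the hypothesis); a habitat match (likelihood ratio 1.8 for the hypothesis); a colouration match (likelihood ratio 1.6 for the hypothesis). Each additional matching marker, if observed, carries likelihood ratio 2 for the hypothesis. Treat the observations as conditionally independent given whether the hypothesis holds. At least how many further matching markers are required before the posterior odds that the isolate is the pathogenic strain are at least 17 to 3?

6

Prior odds = 0.013/0.987 = 13/987.
Combined Bayes factor of the evidence already in hand = 3 × 1.8 × 1.6 = 8.64.
Odds after that evidence = (13/987) × 8.64 = 936/8225.
Target odds = 17/3.
Need 2ⁿ ≥ 17/3 ÷ (936/8225) = 139825/2808.
2⁵ = 32 falls short of 139825/2808 but 2⁶ = 64 reaches it, so n = 6.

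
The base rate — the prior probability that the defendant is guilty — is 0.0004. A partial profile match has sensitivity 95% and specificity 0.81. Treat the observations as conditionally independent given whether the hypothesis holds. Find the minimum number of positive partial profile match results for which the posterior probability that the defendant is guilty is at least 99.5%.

Prior odds = 0.0004/0.9996 = 1/2499.
False-positive rate = 1 − 0.81 = 0.19; likelihood ratio of a positive = 0.95/0.19 = 5.
Target odds: 0.995 ÷ 0.005 = 199.
Require 5ⁿ ≥ 199 ÷ (1/2499) = 497301.
5⁸ = 390625 falls short of 497301 but 5⁹ = 1953125 reaches it, so n = 9.

9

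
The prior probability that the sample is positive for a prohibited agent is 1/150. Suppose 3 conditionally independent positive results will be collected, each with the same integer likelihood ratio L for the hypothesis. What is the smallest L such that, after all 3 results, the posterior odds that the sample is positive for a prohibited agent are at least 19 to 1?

15

Prior odds = (1/150)/(149/150) = 1/149.
Target odds = 19.
Need L³ ≥ 19 ÷ (1/149) = 2831.
14³ = 2744 < 2831 ≤ 3375 = 15³, so L = 15.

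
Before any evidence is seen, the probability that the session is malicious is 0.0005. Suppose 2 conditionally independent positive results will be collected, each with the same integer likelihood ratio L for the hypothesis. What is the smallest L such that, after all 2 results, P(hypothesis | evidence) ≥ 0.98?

313

Prior odds = 0.0005/0.9995 = 1/1999.
Target odds = 0.98/0.02 = 49.
Need L² ≥ 49 ÷ (1/1999) = 97951.
312² = 97344 < 97951 ≤ 97969 = 313², so L = 313.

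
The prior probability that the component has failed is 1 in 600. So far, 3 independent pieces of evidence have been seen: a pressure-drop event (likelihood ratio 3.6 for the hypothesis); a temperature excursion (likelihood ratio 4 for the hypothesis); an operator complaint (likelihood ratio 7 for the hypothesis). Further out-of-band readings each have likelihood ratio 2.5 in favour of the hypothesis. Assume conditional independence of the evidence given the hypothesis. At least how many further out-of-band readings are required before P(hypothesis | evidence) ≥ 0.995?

Prior odds = (1/600)/(599/600) = 1/599.
Combined Bayes factor of the evidence already in hand = 3.6 × 4 × 7 = 100.8.
Odds after that evidence = (1/599) × 100.8 = 504/2995.
Target odds = 0.995/0.005 = 199.
Need 2.5ⁿ ≥ 199 ÷ (504/2995) = 596005/504.
2.5⁷ = 610.3515625 falls short of 596005/504 but 2.5⁸ = 390625/256 reaches it, so n = 8.

8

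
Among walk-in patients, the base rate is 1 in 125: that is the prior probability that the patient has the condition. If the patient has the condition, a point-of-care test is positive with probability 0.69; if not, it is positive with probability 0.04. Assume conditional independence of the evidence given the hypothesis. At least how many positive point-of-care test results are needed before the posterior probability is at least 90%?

Prior odds: 0.008 ÷ 0.992 = 1/124.
Likelihood ratio of a positive = 0.69/0.04 = 17.25.
Target odds: 0.9 ÷ 0.1 = 9.
Need (1/124) × 17.25ⁿ ≥ 9, i.e. 17.25ⁿ ≥ 1116.
17.25² = 297.5625 falls short of 1116 but 17.25³ = 5132.953125 reaches it, so n = 3.

3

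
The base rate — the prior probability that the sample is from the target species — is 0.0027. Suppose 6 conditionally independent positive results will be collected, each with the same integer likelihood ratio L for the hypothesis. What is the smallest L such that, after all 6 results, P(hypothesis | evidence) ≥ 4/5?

Prior odds = 0.0027/0.9973 = 27/9973.
Target odds = 0.8/0.2 = 4.
Need L⁶ ≥ 4 ÷ (27/9973) = 39892/27.
3⁶ = 729 < 39892/27 ≤ 4096 = 4⁶, so L = 4.

4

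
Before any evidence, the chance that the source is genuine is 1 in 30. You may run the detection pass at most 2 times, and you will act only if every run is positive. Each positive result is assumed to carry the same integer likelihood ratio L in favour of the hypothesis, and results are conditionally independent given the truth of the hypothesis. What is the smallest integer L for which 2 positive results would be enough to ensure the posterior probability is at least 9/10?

17

Prior odds = (1/30)/(29/30) = 1/29.
Target odds = 0.9/0.1 = 9.
Need L² ≥ 9 ÷ (1/29) = 261.
16² = 256 < 261 ≤ 289 = 17², so L = 17.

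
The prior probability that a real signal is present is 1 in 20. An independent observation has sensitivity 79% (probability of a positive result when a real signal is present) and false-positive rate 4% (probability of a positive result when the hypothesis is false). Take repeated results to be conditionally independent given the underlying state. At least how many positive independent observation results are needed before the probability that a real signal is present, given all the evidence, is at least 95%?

Prior odds: 0.05 ÷ 0.95 = 1/19.
Likelihood ratio of a positive result = 0.79/0.04 = 19.75.
Target posterior odds = 0.95/0.05 = 19.
Need (1/19) × 19.75ⁿ ≥ 19, i.e. 19.75ⁿ ≥ 361.
19.75¹ = 19.75 falls short of 361 but 19.75² = 390.0625 reaches it, so n = 2.

2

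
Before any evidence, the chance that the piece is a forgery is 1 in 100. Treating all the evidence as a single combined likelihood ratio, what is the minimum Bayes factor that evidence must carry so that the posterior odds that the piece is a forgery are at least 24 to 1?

2376

Prior odds = 0.01/0.99 = 1/99.
Target odds = 24.
Required Bayes factor = 24 ÷ (1/99) = 2376.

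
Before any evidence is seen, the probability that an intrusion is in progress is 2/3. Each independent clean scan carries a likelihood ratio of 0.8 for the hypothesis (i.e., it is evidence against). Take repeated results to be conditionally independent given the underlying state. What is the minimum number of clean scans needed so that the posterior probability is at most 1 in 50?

21

Prior odds: (2/3) ÷ (1/3) = 2.
Likelihood ratio per clean scan = 0.8.
Target odds: 0.02 ÷ 0.98 = 1/49.
Require 0.8ⁿ ≤ 1/49 ÷ 2 = 1/98.
0.8²⁰ ≈0.0115292 is still above 1/98 but 0.8²¹ ≈0.00922337 is at or below it, so n = 21.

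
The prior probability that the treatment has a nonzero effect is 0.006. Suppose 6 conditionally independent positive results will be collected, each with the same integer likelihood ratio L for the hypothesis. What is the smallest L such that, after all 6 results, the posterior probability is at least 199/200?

Prior odds = 0.006/0.994 = 3/497.
Target odds = 0.995/0.005 = 199.
Need L⁶ ≥ 199 ÷ (3/497) = 98903/3.
5⁶ = 15625 < 98903/3 ≤ 46656 = 6⁶, so L = 6.

6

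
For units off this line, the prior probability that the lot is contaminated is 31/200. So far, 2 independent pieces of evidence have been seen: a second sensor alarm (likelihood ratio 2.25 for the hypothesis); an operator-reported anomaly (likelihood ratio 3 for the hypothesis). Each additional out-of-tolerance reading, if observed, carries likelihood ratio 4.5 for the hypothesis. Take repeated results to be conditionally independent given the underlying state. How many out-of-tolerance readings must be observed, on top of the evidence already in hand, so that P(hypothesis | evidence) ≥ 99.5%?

Prior odds = 0.155/0.845 = 31/169.
Combined Bayes factor of the evidence already in hand = 2.25 × 3 = 6.75.
Odds after that evidence = (31/169) × 6.75 = 837/676.
Target odds = 0.995/0.005 = 199.
Need 4.5ⁿ ≥ 199 ÷ (837/676) = 134524/837.
4.5³ = 91.125 falls short of 134524/837 but 4.5⁴ = 410.0625 reaches it, so n = 4.

4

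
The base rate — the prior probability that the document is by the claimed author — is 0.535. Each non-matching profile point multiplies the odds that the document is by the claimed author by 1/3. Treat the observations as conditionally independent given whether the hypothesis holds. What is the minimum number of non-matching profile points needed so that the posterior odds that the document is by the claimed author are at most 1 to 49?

Prior odds = 0.535/0.465 = 107/93.
Likelihood ratio per non-matching profile point = 1/3.
Target odds = 1/49.
Require (1/3)ⁿ ≤ 1/49 ÷ (107/93) = 93/5243.
(1/3)³ = 1/27 is still above 93/5243 but (1/3)⁴ = 1/81 is at or below it, so n = 4.

4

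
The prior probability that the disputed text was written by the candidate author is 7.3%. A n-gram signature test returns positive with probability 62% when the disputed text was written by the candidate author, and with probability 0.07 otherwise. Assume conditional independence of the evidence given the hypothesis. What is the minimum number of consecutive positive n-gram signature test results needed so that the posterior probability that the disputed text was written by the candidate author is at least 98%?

3

Prior odds = 0.073/0.927 = 73/927.
Likelihood ratio of a positive result = 0.62/0.07 = 62/7.
Target odds: 0.98 ÷ 0.02 = 49.
Require (62/7)ⁿ ≥ 49 ÷ (73/927) = 45423/73.
(62/7)² = 3844/49 falls short of 45423/73 but (62/7)³ = 238328/343 reaches it, so n = 3.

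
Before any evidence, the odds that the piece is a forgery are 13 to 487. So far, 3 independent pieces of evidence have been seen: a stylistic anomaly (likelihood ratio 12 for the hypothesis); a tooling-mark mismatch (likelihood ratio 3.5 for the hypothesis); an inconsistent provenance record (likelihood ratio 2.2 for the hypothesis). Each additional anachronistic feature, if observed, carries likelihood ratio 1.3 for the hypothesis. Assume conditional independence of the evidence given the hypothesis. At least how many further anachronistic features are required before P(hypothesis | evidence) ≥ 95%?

8

Prior odds = 13/487.
Combined Bayes factor of the evidence already in hand = 12 × 3.5 × 2.2 = 92.4.
Odds after that evidence = (13/487) × 92.4 = 6006/2435.
Target odds = 0.95/0.05 = 19.
Need 1.3ⁿ ≥ 19 ÷ (6006/2435) = 46265/6006.
1.3⁷ = 62748517/10000000 falls short of 46265/6006 but 1.3⁸ = 815730721/100000000 reaches it, so n = 8.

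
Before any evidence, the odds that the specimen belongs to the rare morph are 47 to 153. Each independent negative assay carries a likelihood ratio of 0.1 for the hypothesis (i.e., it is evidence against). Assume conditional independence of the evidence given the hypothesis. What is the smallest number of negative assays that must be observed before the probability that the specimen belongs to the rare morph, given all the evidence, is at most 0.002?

3

Prior odds = 47/153.
Likelihood ratio per negative assay = 0.1.
Target posterior odds = 0.002/0.998 = 1/499.
Require 0.1ⁿ ≤ 1/499 ÷ (47/153) = 153/23453.
0.1² = 0.01 is still above 153/23453 but 0.1³ = 0.001 is at or below it, so n = 3.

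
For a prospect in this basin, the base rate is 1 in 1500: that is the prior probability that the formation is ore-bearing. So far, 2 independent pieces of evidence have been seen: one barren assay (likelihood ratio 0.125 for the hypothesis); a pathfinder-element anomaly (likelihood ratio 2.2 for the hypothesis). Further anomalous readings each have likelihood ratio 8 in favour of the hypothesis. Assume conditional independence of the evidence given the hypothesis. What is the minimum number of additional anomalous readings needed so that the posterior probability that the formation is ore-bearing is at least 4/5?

5

Prior odds = (1/1500)/(1499/1500) = 1/1499.
Combined Bayes factor of the evidence already in hand = 0.125 × 2.2 = 0.275.
Odds after that evidence = (1/1499) × 0.275 = 11/59960.
Target odds = 0.8/0.2 = 4.
Need 8ⁿ ≥ 4 ÷ (11/59960) = 239840/11.
8⁴ = 4096 falls short of 239840/11 but 8⁵ = 32768 reaches it, so n = 5.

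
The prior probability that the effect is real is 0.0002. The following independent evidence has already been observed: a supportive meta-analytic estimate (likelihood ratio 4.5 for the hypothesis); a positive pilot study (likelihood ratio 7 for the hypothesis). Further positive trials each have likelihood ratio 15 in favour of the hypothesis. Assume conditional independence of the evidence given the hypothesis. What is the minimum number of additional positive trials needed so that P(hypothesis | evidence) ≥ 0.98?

Prior odds = 0.0002/0.9998 = 1/4999.
Combined Bayes factor of the evidence already in hand = 4.5 × 7 = 31.5.
Odds after that evidence = (1/4999) × 31.5 = 63/9998.
Target odds = 0.98/0.02 = 49.
Need 15ⁿ ≥ 49 ÷ (63/9998) = 69986/9.
15³ = 3375 falls short of 69986/9 but 15⁴ = 50625 reaches it, so n = 4.

4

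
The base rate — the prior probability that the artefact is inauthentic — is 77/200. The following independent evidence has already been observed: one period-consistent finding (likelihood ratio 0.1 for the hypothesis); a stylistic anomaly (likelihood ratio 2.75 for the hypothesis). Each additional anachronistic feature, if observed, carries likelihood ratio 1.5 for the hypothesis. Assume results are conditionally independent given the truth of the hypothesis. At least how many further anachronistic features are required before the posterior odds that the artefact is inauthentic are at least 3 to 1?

Prior odds = 0.385/0.615 = 77/123.
Combined Bayes factor of the evidence already in hand = 0.1 × 2.75 = 0.275.
Odds after that evidence = (77/123) × 0.275 = 847/4920.
Target odds = 3.
Need 1.5ⁿ ≥ 3 ÷ (847/4920) = 14760/847.
1.5⁷ = 17.0859375 falls short of 14760/847 but 1.5⁸ = 25.62890625 reaches it, so n = 8.

8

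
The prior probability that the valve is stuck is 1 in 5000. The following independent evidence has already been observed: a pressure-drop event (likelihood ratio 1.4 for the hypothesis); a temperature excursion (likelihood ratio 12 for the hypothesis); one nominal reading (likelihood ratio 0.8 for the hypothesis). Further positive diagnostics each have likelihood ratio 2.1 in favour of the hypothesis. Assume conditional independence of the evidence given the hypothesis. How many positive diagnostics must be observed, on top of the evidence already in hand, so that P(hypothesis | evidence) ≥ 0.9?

Prior odds = 0.0002/0.9998 = 1/4999.
Combined Bayes factor of the evidence already in hand = 1.4 × 12 × 0.8 = 13.44.
Odds after that evidence = (1/4999) × 13.44 = 336/124975.
Target odds = 0.9/0.1 = 9.
Need 2.1ⁿ ≥ 9 ÷ (336/124975) = 374925/112.
2.1¹⁰ ≈1667.99 falls short of 374925/112 but 2.1¹¹ ≈3502.78 reaches it, so n = 11.

11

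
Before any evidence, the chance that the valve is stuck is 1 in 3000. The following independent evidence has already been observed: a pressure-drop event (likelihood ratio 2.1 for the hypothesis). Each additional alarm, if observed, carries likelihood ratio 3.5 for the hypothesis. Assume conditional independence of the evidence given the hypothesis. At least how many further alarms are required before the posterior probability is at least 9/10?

8

Prior odds = (1/3000)/(2999/3000) = 1/2999.
Bayes factor of the evidence already in hand = 2.1.
Odds after that evidence = (1/2999) × 2.1 = 21/29990.
Target odds = 0.9/0.1 = 9.
Need 3.5ⁿ ≥ 9 ÷ (21/29990) = 89970/7.
3.5⁷ = 823543/128 falls short of 89970/7 but 3.5⁸ = 5764801/256 reaches it, so n = 8.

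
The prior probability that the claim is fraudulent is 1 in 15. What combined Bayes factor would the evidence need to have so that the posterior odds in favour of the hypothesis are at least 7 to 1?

Prior odds = (1/15)/(14/15) = 1/14.
Target odds = 7.
Required Bayes factor = 7 ÷ (1/14) = 98.

98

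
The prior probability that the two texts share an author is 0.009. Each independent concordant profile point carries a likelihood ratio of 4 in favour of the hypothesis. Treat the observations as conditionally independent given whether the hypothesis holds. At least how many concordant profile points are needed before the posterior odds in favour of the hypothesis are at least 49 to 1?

Prior odds = 0.009/0.991 = 9/991.
Likelihood ratio per concordant profile point = 4.
Target odds = 49.
Need (9/991) × 4ⁿ ≥ 49, i.e. 4ⁿ ≥ 48559/9.
4⁶ = 4096 falls short of 48559/9 but 4⁷ = 16384 reaches it, so n = 7.

7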